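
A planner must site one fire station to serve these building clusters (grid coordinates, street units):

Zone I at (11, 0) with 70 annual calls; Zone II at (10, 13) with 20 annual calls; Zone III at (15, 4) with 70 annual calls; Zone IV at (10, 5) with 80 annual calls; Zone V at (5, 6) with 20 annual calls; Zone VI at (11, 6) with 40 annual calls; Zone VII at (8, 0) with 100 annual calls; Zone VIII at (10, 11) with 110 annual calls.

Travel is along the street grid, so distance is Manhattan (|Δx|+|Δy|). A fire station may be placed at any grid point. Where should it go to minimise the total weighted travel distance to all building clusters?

Manhattan distance separates: Σwᵢ(|x−xᵢ|+|y−yᵢ|) = Σwᵢ|x−xᵢ| + Σwᵢ|y−yᵢ|, so x and y are optimised independently as 1-D weighted medians.
Total weight W = 510; half = 255.
x-coordinate, sorted with cumulative weight:
  x=5 (Zone V, w=20) cum 20
  x=8 (Zone VII, w=100) cum 120
  x=10 (Zone II, w=20) cum 140
  x=10 (Zone IV, w=80) cum 220
  x=10 (Zone VIII, w=110) cum 330  ← median
  x=11 (Zone I, w=70) cum 400
  x=11 (Zone VI, w=40) cum 440
  x=15 (Zone III, w=70) cum 510
⇒ x* = 10
y-coordinate, sorted with cumulative weight:
  y=0 (Zone I, w=70) cum 70
  y=0 (Zone VII, w=100) cum 170
  y=4 (Zone III, w=70) cum 240
  y=5 (Zone IV, w=80) cum 320  ← median
  y=6 (Zone V, w=20) cum 340
  y=6 (Zone VI, w=40) cum 380
  y=11 (Zone VIII, w=110) cum 490
  y=13 (Zone II, w=20) cum 510
⇒ y* = 5

(10, 5)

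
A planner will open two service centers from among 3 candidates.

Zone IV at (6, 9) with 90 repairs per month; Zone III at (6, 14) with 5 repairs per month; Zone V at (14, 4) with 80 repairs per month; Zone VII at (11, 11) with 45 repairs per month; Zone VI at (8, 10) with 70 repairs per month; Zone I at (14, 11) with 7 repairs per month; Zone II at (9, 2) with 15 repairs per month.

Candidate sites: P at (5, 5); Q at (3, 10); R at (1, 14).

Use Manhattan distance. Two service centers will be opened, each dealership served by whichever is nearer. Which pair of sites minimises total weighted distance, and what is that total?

Evaluate every pair (each demand assigned to the nearer of the two):
  {P, Q}: total = 2139
  {P, R}: total = 2585
  {Q, R}: total = 2794
Best pair: {P, Q} with total 2139.

{P, Q}, total 2139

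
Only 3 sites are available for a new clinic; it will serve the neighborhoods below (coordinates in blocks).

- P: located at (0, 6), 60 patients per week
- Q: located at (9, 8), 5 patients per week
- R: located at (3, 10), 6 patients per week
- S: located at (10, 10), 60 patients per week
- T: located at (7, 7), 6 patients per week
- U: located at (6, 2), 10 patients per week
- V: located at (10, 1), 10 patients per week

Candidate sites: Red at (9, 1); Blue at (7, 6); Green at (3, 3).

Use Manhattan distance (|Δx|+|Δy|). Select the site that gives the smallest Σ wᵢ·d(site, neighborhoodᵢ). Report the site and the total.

Blue, total 1044 blocks

Total weighted distance at each candidate:
  Red (9, 1): total = 1663
  Blue (7, 6): total = 1044
  Green (3, 3): total = 1475
Minimum is at Blue with total 1044 blocks.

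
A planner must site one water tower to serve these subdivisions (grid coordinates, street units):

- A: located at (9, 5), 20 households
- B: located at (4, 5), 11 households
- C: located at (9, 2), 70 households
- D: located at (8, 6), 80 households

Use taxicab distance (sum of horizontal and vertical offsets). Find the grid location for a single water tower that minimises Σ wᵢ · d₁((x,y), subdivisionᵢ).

Manhattan distance separates: Σwᵢ(|x−xᵢ|+|y−yᵢ|) = Σwᵢ|x−xᵢ| + Σwᵢ|y−yᵢ|, so x and y are optimised independently as 1-D weighted medians.
Total weight W = 181; half = 90.5.
x-coordinate, sorted with cumulative weight:
  x=4 (B, w=11) cum 11
  x=8 (D, w=80) cum 91  ← median
  x=9 (A, w=20) cum 111
  x=9 (C, w=70) cum 181
⇒ x* = 8
y-coordinate, sorted with cumulative weight:
  y=2 (C, w=70) cum 70
  y=5 (A, w=20) cum 90
  y=5 (B, w=11) cum 101  ← median
  y=6 (D, w=80) cum 181
⇒ y* = 5

(8, 5)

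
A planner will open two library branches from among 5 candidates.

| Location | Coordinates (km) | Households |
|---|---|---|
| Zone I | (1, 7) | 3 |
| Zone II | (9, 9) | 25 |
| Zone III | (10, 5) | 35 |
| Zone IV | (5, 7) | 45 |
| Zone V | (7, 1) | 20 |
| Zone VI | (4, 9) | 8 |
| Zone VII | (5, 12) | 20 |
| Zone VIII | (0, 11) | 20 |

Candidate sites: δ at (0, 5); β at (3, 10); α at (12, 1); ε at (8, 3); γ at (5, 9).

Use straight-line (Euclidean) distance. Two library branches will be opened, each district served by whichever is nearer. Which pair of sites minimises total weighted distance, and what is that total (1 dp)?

Evaluate every pair (each demand assigned to the nearer of the two):
  {ε, γ}: total = 522.8
  {β, ε}: total = 600.0
  {α, γ}: total = 635.6
  {β, α}: total = 712.8
  {β, γ}: total = 717.7
  {δ, γ}: total = 757.8
  {δ, ε}: total = 864.8
  {δ, β}: total = 914.5
  {α, ε}: total = 1018.7
  {δ, α}: total = 1056.5
Best pair: {ε, γ} with total 522.8.

{ε, γ}, total 522.8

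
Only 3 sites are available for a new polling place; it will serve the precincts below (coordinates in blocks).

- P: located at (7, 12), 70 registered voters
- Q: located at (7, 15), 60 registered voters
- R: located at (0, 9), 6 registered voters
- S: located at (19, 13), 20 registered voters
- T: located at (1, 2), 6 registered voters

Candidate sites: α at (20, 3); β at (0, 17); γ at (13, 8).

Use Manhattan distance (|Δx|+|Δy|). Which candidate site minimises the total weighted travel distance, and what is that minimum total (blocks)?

Total weighted distance at each candidate:
  α (20, 3): total = 3536
  β (0, 17): total = 1984
  γ (13, 8): total = 1892
Minimum is at γ with total 1892 blocks.

γ, total 1892 blocks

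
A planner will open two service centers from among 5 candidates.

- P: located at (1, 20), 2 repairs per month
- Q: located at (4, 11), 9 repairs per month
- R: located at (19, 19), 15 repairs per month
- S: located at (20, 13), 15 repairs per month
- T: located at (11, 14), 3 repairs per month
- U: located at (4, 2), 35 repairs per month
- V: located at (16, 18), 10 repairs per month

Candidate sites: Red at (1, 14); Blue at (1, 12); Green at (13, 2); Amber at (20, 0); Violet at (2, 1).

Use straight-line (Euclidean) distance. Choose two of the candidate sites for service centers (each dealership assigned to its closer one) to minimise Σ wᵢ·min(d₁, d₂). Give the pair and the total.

{Green, Violet}, total 873.4

Evaluate every pair (each demand assigned to the nearer of the two):
  {Green, Violet}: total = 873.4
  {Red, Violet}: total = 879.3
  {Blue, Violet}: total = 890.0
  {Amber, Violet}: total = 920.3
  {Red, Green}: total = 1016.4
  {Blue, Green}: total = 1017.6
  {Blue, Amber}: total = 1082.4
  {Green, Amber}: total = 1137.5
  {Red, Amber}: total = 1143.6
  {Red, Blue}: total = 1156.7
Best pair: {Green, Violet} with total 873.4.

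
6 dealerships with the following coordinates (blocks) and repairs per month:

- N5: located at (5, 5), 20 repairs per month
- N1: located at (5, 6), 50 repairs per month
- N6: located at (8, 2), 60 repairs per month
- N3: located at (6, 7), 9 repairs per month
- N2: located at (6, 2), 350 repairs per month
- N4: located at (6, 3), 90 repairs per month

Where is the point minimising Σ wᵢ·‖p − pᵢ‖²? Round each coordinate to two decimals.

(6.09, 2.68)

The minimiser of Σwᵢ‖p−pᵢ‖² is the weighted centroid p* = (Σwᵢpᵢ)/(Σwᵢ).
Σwᵢ = 579.
Σwᵢxᵢ = 20·5 + 50·5 + 60·8 + 9·6 + 350·6 + 90·6 = 3524.
Σwᵢyᵢ = 20·5 + 50·6 + 60·2 + 9·7 + 350·2 + 90·3 = 1553.
x* = 3524/579 = 6.09, y* = 1553/579 = 2.68.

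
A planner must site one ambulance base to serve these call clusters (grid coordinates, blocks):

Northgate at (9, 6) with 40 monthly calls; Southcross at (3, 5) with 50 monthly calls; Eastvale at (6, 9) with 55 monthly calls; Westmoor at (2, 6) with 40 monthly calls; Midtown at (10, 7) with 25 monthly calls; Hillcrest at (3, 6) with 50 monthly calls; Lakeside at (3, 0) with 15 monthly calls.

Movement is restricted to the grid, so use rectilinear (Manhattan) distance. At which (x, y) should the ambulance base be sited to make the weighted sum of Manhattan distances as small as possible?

(3, 6)

Manhattan distance separates: Σwᵢ(|x−xᵢ|+|y−yᵢ|) = Σwᵢ|x−xᵢ| + Σwᵢ|y−yᵢ|, so x and y are optimised independently as 1-D weighted medians.
Total weight W = 275; half = 137.5.
x-coordinate, sorted with cumulative weight:
  x=2 (Westmoor, w=40) cum 40
  x=3 (Southcross, w=50) cum 90
  x=3 (Hillcrest, w=50) cum 140  ← median
  x=3 (Lakeside, w=15) cum 155
  x=6 (Eastvale, w=55) cum 210
  x=9 (Northgate, w=40) cum 250
  x=10 (Midtown, w=25) cum 275
⇒ x* = 3
y-coordinate, sorted with cumulative weight:
  y=0 (Lakeside, w=15) cum 15
  y=5 (Southcross, w=50) cum 65
  y=6 (Northgate, w=40) cum 105
  y=6 (Westmoor, w=40) cum 145  ← median
  y=6 (Hillcrest, w=50) cum 195
  y=7 (Midtown, w=25) cum 220
  y=9 (Eastvale, w=55) cum 275
⇒ y* = 6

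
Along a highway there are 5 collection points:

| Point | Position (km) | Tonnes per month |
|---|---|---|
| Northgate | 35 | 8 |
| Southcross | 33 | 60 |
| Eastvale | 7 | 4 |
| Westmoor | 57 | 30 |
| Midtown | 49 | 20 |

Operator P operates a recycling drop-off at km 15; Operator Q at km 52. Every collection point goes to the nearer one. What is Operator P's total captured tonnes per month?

The indifferent point is the midpoint (15+52)/2 = 33.5; collection points left of it (closer to Operator P at 15) go to Operator P, those right go to Operator Q.
  Eastvale at 7 (w=4) → Operator P
  Southcross at 33 (w=60) → Operator P
  Northgate at 35 (w=8) → Operator Q
  Midtown at 49 (w=20) → Operator Q
  Westmoor at 57 (w=30) → Operator Q
Operator P captures 64; Operator Q captures 58.

64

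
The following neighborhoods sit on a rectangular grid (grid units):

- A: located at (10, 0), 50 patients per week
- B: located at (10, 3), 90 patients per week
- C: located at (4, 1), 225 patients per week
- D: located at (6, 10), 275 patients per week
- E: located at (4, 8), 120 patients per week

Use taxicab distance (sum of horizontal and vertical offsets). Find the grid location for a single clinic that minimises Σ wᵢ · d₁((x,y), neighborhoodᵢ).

Manhattan distance separates: Σwᵢ(|x−xᵢ|+|y−yᵢ|) = Σwᵢ|x−xᵢ| + Σwᵢ|y−yᵢ|, so x and y are optimised independently as 1-D weighted medians.
Total weight W = 760; half = 380.
x-coordinate, sorted with cumulative weight:
  x=4 (C, w=225) cum 225
  x=4 (E, w=120) cum 345
  x=6 (D, w=275) cum 620  ← median
  x=10 (A, w=50) cum 670
  x=10 (B, w=90) cum 760
⇒ x* = 6
y-coordinate, sorted with cumulative weight:
  y=0 (A, w=50) cum 50
  y=1 (C, w=225) cum 275
  y=3 (B, w=90) cum 365
  y=8 (E, w=120) cum 485  ← median
  y=10 (D, w=275) cum 760
⇒ y* = 8

(6, 8)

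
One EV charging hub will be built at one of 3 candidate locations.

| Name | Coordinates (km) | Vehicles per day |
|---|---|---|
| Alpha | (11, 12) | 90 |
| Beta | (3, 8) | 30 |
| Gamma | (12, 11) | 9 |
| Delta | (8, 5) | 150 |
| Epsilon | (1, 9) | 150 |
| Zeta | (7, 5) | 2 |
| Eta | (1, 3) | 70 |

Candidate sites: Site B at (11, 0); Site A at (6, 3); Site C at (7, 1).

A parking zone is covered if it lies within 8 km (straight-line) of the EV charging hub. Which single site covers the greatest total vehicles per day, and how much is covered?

Site A, covering 402

Coverage radius r = 8 km; a point is covered iff (Δx)²+(Δy)² ≤ 8² = 64.
  Site B (11, 0): covers {Delta, Zeta} → 152
  Site A (6, 3): covers {Beta, Delta, Epsilon, Zeta, Eta} → 402
  Site C (7, 1): covers {Delta, Zeta, Eta} → 222
Maximum coverage at Site A: 402 vehicles per day.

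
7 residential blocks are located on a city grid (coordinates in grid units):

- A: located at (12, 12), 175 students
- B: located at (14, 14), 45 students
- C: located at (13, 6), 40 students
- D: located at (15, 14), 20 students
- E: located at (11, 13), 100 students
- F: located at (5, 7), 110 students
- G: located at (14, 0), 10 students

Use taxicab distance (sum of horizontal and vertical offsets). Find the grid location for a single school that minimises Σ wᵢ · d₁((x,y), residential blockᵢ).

Manhattan distance separates: Σwᵢ(|x−xᵢ|+|y−yᵢ|) = Σwᵢ|x−xᵢ| + Σwᵢ|y−yᵢ|, so x and y are optimised independently as 1-D weighted medians.
Total weight W = 500; half = 250.
x-coordinate, sorted with cumulative weight:
  x=5 (F, w=110) cum 110
  x=11 (E, w=100) cum 210
  x=12 (A, w=175) cum 385  ← median
  x=13 (C, w=40) cum 425
  x=14 (B, w=45) cum 470
  x=14 (G, w=10) cum 480
  x=15 (D, w=20) cum 500
⇒ x* = 12
y-coordinate, sorted with cumulative weight:
  y=0 (G, w=10) cum 10
  y=6 (C, w=40) cum 50
  y=7 (F, w=110) cum 160
  y=12 (A, w=175) cum 335  ← median
  y=13 (E, w=100) cum 435
  y=14 (B, w=45) cum 480
  y=14 (D, w=20) cum 500
⇒ y* = 12

(12, 12)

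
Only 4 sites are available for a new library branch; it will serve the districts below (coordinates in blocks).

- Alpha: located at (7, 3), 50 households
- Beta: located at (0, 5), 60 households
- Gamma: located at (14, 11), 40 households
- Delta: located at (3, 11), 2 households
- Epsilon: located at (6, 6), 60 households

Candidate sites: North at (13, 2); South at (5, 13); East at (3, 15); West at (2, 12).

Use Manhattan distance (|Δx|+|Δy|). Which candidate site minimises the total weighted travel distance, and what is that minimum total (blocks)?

South, total 2308 blocks

Total weighted distance at each candidate:
  North (13, 2): total = 2408
  South (5, 13): total = 2308
  East (3, 15): total = 2908
  West (2, 12): total = 2364
Minimum is at South with total 2308 blocks.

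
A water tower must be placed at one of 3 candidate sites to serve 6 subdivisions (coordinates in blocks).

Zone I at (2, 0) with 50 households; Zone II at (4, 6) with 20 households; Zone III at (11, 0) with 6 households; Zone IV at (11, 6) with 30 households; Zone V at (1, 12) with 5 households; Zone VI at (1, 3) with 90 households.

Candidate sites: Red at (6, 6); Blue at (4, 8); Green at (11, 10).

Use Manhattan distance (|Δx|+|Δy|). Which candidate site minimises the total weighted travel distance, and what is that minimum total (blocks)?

Total weighted distance at each candidate:
  Red (6, 6): total = 1531
  Blue (4, 8): total = 1655
  Green (11, 10): total = 2940
Minimum is at Red with total 1531 blocks.

Red, total 1531 blocks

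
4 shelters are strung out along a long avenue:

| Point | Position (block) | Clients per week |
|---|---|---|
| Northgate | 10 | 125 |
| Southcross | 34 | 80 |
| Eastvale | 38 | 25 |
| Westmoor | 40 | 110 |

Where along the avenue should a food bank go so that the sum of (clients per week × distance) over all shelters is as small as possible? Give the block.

For a sum of weighted absolute distances on a line, the optimum is the weighted median (not the mean). Total weight W = 340; half-weight = 170.
Sort by position and accumulate weight:
  block 10 (Northgate, w=125) → cum 125
  block 34 (Southcross, w=80) → cum 205  ≥ 170 → median here
  block 38 (Eastvale, w=25) → cum 230
  block 40 (Westmoor, w=110) → cum 340
Optimal location: block 34.

x = 34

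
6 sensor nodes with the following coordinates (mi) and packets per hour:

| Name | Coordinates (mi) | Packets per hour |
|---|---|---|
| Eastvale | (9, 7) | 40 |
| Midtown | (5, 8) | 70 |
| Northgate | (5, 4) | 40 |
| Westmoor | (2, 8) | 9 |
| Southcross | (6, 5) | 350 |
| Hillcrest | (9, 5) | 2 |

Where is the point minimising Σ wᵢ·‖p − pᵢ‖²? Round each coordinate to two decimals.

(5.96, 5.54)

The minimiser of Σwᵢ‖p−pᵢ‖² is the weighted centroid p* = (Σwᵢpᵢ)/(Σwᵢ).
Σwᵢ = 511.
Σwᵢxᵢ = 40·9 + 70·5 + 40·5 + 9·2 + 350·6 + 2·9 = 3046.
Σwᵢyᵢ = 40·7 + 70·8 + 40·4 + 9·8 + 350·5 + 2·5 = 2832.
x* = 3046/511 = 5.96, y* = 2832/511 = 5.54.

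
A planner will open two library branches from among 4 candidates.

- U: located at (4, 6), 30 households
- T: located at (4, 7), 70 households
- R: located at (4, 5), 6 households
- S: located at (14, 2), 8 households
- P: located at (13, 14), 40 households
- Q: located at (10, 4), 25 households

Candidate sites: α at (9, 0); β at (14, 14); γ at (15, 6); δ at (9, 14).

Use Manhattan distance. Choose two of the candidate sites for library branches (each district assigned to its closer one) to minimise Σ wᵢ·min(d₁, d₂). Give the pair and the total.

Evaluate every pair (each demand assigned to the nearer of the two):
  {α, β}: total = 1451
  {β, γ}: total = 1497
  {α, δ}: total = 1571
  {γ, δ}: total = 1617
  {β, δ}: total = 1725
  {α, γ}: total = 1795
Best pair: {α, β} with total 1451.

{α, β}, total 1451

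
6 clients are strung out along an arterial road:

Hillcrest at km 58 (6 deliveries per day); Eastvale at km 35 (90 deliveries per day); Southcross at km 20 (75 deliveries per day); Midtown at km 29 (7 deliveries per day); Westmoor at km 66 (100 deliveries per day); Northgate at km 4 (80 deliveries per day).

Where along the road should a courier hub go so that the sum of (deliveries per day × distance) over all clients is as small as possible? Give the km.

x = 35

For a sum of weighted absolute distances on a line, the optimum is the weighted median (not the mean). Total weight W = 358; half-weight = 179.
Sort by position and accumulate weight:
  km 4 (Northgate, w=80) → cum 80
  km 20 (Southcross, w=75) → cum 155
  km 29 (Midtown, w=7) → cum 162
  km 35 (Eastvale, w=90) → cum 252  ≥ 179 → median here
  km 58 (Hillcrest, w=6) → cum 258
  km 66 (Westmoor, w=100) → cum 358
Optimal location: km 35.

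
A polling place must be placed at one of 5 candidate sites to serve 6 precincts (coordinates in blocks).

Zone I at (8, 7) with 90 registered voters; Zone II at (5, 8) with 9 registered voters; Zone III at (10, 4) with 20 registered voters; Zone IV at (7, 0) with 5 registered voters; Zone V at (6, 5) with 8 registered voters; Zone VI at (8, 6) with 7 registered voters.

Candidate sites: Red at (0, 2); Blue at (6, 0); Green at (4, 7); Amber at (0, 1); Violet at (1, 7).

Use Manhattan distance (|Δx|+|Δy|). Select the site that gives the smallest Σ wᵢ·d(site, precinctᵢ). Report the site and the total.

Green, total 675 blocks

Total weighted distance at each candidate:
  Red (0, 2): total = 1710
  Blue (6, 0): total = 1152
  Green (4, 7): total = 675
  Amber (0, 1): total = 1839
  Violet (1, 7): total = 1092
Minimum is at Green with total 675 blocks.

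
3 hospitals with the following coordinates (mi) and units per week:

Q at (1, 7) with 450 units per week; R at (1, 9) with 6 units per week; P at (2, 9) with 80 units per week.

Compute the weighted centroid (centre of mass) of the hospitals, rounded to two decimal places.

The minimiser of Σwᵢ‖p−pᵢ‖² is the weighted centroid p* = (Σwᵢpᵢ)/(Σwᵢ).
Σwᵢ = 536.
Σwᵢxᵢ = 450·1 + 6·1 + 80·2 = 616.
Σwᵢyᵢ = 450·7 + 6·9 + 80·9 = 3924.
x* = 616/536 = 1.15, y* = 3924/536 = 7.32.

(1.15, 7.32)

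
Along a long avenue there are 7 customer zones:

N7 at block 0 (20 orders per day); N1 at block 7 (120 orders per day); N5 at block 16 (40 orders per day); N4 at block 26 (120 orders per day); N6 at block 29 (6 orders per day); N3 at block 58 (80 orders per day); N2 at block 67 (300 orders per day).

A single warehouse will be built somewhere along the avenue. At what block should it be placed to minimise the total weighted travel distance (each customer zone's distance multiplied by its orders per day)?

x = 58

For a sum of weighted absolute distances on a line, the optimum is the weighted median (not the mean). Total weight W = 686; half-weight = 343.
Sort by position and accumulate weight:
  block 0 (N7, w=20) → cum 20
  block 7 (N1, w=120) → cum 140
  block 16 (N5, w=40) → cum 180
  block 26 (N4, w=120) → cum 300
  block 29 (N6, w=6) → cum 306
  block 58 (N3, w=80) → cum 386  ≥ 343 → median here
  block 67 (N2, w=300) → cum 686
Optimal location: block 58.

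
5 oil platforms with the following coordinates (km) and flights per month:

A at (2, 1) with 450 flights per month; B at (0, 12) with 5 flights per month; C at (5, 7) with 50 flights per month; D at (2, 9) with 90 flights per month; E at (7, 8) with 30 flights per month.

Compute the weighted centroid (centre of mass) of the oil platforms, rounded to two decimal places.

(2.46, 3.06)

The minimiser of Σwᵢ‖p−pᵢ‖² is the weighted centroid p* = (Σwᵢpᵢ)/(Σwᵢ).
Σwᵢ = 625.
Σwᵢxᵢ = 450·2 + 5·0 + 50·5 + 90·2 + 30·7 = 1540.
Σwᵢyᵢ = 450·1 + 5·12 + 50·7 + 90·9 + 30·8 = 1910.
x* = 1540/625 = 2.46, y* = 1910/625 = 3.06.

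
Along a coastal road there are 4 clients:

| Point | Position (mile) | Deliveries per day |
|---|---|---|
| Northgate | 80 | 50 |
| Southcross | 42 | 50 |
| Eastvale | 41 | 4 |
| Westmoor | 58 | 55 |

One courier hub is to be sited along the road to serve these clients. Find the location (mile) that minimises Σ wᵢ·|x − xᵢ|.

For a sum of weighted absolute distances on a line, the optimum is the weighted median (not the mean). Total weight W = 159; half-weight = 79.5.
Sort by position and accumulate weight:
  mile 41 (Eastvale, w=4) → cum 4
  mile 42 (Southcross, w=50) → cum 54
  mile 58 (Westmoor, w=55) → cum 109  ≥ 79.5 → median here
  mile 80 (Northgate, w=50) → cum 159
Optimal location: mile 58.

x = 58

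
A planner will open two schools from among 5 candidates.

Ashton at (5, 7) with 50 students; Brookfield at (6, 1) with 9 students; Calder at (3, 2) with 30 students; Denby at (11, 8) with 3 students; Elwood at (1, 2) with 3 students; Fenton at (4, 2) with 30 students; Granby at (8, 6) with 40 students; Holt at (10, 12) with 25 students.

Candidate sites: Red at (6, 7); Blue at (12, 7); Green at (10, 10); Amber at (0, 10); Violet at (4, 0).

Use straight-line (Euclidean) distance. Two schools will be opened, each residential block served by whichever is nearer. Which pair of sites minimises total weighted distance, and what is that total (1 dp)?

Evaluate every pair (each demand assigned to the nearer of the two):
  {Red, Violet}: total = 472.8
  {Red, Green}: total = 607.8
  {Green, Violet}: total = 685.2
  {Red, Blue}: total = 690.0
  {Red, Amber}: total = 726.5
  {Blue, Violet}: total = 811.8
  {Amber, Violet}: total = 1024.9
  {Green, Amber}: total = 1164.6
  {Blue, Green}: total = 1215.1
  {Blue, Amber}: total = 1220.5
Best pair: {Red, Violet} with total 472.8.

{Red, Violet}, total 472.8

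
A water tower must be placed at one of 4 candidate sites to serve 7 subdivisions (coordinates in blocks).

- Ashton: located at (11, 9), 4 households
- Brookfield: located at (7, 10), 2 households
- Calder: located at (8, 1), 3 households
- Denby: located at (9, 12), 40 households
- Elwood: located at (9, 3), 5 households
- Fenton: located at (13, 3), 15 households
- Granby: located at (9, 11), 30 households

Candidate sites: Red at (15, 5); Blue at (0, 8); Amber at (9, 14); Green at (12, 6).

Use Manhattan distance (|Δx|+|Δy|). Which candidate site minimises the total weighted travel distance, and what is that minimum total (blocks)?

Amber, total 532 blocks

Total weighted distance at each candidate:
  Red (15, 5): total = 1071
  Blue (0, 8): total = 1331
  Amber (9, 14): total = 532
  Green (12, 6): total = 751
Minimum is at Amber with total 532 blocks.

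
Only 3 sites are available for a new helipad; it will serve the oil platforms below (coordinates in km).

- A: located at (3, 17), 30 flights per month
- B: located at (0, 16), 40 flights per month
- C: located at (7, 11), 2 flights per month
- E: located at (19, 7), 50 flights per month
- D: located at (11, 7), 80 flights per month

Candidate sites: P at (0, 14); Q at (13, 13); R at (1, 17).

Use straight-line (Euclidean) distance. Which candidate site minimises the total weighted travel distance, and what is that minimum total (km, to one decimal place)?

Total weighted distance at each candidate:
  P (0, 14): total = 2278.0
  Q (13, 13): total = 1799.7
  R (1, 17): total = 2294.5
Minimum is at Q with total 1799.7 km.

Q, total 1799.7 km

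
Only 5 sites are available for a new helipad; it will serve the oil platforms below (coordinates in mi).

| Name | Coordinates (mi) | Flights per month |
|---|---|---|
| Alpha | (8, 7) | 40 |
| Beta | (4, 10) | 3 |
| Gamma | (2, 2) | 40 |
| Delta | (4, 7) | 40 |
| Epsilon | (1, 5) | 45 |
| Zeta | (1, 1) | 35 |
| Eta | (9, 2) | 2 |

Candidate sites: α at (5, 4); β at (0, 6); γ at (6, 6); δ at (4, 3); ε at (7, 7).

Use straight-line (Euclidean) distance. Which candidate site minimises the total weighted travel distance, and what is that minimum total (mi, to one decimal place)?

δ, total 795.4 mi

Total weighted distance at each candidate:
  α (5, 4): total = 828.2
  β (0, 6): total = 945.1
  γ (6, 6): total = 905.5
  δ (4, 3): total = 795.4
  ε (7, 7): total = 1047.9
Minimum is at δ with total 795.4 mi.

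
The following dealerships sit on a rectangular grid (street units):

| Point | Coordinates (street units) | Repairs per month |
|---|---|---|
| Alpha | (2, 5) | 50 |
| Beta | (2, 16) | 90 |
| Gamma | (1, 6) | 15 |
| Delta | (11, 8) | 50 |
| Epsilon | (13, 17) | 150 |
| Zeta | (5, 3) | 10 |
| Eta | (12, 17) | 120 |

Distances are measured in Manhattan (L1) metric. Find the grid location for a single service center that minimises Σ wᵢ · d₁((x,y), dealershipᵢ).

(12, 17)

Manhattan distance separates: Σwᵢ(|x−xᵢ|+|y−yᵢ|) = Σwᵢ|x−xᵢ| + Σwᵢ|y−yᵢ|, so x and y are optimised independently as 1-D weighted medians.
Total weight W = 485; half = 242.5.
x-coordinate, sorted with cumulative weight:
  x=1 (Gamma, w=15) cum 15
  x=2 (Alpha, w=50) cum 65
  x=2 (Beta, w=90) cum 155
  x=5 (Zeta, w=10) cum 165
  x=11 (Delta, w=50) cum 215
  x=12 (Eta, w=120) cum 335  ← median
  x=13 (Epsilon, w=150) cum 485
⇒ x* = 12
y-coordinate, sorted with cumulative weight:
  y=3 (Zeta, w=10) cum 10
  y=5 (Alpha, w=50) cum 60
  y=6 (Gamma, w=15) cum 75
  y=8 (Delta, w=50) cum 125
  y=16 (Beta, w=90) cum 215
  y=17 (Epsilon, w=150) cum 365  ← median
  y=17 (Eta, w=120) cum 485
⇒ y* = 17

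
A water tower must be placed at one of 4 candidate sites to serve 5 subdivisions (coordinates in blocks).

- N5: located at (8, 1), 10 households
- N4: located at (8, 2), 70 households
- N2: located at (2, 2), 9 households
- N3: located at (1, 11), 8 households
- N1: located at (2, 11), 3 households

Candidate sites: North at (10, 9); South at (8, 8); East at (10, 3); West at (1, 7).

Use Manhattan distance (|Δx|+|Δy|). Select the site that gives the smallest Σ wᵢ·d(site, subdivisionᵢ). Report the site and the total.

East, total 515 blocks

Total weighted distance at each candidate:
  North (10, 9): total = 983
  South (8, 8): total = 705
  East (10, 3): total = 515
  West (1, 7): total = 1071
Minimum is at East with total 515 blocks.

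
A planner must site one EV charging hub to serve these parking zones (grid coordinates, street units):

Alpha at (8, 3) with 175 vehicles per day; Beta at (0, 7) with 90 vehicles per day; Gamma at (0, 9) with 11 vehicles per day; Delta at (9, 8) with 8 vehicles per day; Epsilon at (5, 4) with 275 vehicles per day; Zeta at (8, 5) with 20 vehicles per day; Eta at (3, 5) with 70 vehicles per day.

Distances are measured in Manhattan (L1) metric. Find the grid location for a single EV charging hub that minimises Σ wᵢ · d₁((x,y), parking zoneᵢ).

Manhattan distance separates: Σwᵢ(|x−xᵢ|+|y−yᵢ|) = Σwᵢ|x−xᵢ| + Σwᵢ|y−yᵢ|, so x and y are optimised independently as 1-D weighted medians.
Total weight W = 649; half = 324.5.
x-coordinate, sorted with cumulative weight:
  x=0 (Beta, w=90) cum 90
  x=0 (Gamma, w=11) cum 101
  x=3 (Eta, w=70) cum 171
  x=5 (Epsilon, w=275) cum 446  ← median
  x=8 (Alpha, w=175) cum 621
  x=8 (Zeta, w=20) cum 641
  x=9 (Delta, w=8) cum 649
⇒ x* = 5
y-coordinate, sorted with cumulative weight:
  y=3 (Alpha, w=175) cum 175
  y=4 (Epsilon, w=275) cum 450  ← median
  y=5 (Zeta, w=20) cum 470
  y=5 (Eta, w=70) cum 540
  y=7 (Beta, w=90) cum 630
  y=8 (Delta, w=8) cum 638
  y=9 (Gamma, w=11) cum 649
⇒ y* = 4

(5, 4)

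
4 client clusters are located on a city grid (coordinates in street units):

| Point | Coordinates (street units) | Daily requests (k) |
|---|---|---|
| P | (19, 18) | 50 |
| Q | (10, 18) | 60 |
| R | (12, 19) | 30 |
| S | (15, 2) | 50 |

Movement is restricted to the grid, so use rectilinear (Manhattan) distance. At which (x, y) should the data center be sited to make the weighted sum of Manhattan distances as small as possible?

Manhattan distance separates: Σwᵢ(|x−xᵢ|+|y−yᵢ|) = Σwᵢ|x−xᵢ| + Σwᵢ|y−yᵢ|, so x and y are optimised independently as 1-D weighted medians.
Total weight W = 190; half = 95.
x-coordinate, sorted with cumulative weight:
  x=10 (Q, w=60) cum 60
  x=12 (R, w=30) cum 90
  x=15 (S, w=50) cum 140  ← median
  x=19 (P, w=50) cum 190
⇒ x* = 15
y-coordinate, sorted with cumulative weight:
  y=2 (S, w=50) cum 50
  y=18 (P, w=50) cum 100  ← median
  y=18 (Q, w=60) cum 160
  y=19 (R, w=30) cum 190
⇒ y* = 18

(15, 18)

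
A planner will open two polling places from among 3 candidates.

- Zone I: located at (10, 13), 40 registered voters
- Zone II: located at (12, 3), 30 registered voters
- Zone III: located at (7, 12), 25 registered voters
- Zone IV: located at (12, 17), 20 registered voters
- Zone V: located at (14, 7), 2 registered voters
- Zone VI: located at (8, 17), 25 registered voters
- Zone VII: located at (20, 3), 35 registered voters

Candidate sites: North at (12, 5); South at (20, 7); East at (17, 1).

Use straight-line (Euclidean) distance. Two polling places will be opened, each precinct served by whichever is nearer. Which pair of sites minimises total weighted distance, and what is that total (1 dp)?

{North, East}, total 1293.0

Evaluate every pair (each demand assigned to the nearer of the two):
  {North, East}: total = 1293.0
  {North, South}: total = 1306.8
  {South, East}: total = 1761.1
Best pair: {North, East} with total 1293.0.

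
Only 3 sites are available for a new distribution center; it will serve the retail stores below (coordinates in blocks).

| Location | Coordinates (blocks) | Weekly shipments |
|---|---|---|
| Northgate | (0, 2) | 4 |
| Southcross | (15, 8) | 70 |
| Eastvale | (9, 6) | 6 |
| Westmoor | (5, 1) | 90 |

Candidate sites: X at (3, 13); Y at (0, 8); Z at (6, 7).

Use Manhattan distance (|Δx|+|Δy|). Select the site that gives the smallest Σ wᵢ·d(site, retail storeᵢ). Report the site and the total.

Total weighted distance at each candidate:
  X (3, 13): total = 2584
  Y (0, 8): total = 2220
  Z (6, 7): total = 1398
Minimum is at Z with total 1398 blocks.

Z, total 1398 blocks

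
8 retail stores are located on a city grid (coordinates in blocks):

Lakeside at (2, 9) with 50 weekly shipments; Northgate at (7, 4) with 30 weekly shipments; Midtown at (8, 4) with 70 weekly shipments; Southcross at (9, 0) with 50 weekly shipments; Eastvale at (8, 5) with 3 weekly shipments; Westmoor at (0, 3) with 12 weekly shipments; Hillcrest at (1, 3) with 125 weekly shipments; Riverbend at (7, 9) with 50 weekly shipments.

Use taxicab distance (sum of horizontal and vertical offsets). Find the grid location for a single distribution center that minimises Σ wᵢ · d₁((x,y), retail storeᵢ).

(7, 4)

Manhattan distance separates: Σwᵢ(|x−xᵢ|+|y−yᵢ|) = Σwᵢ|x−xᵢ| + Σwᵢ|y−yᵢ|, so x and y are optimised independently as 1-D weighted medians.
Total weight W = 390; half = 195.
x-coordinate, sorted with cumulative weight:
  x=0 (Westmoor, w=12) cum 12
  x=1 (Hillcrest, w=125) cum 137
  x=2 (Lakeside, w=50) cum 187
  x=7 (Northgate, w=30) cum 217  ← median
  x=7 (Riverbend, w=50) cum 267
  x=8 (Midtown, w=70) cum 337
  x=8 (Eastvale, w=3) cum 340
  x=9 (Southcross, w=50) cum 390
⇒ x* = 7
y-coordinate, sorted with cumulative weight:
  y=0 (Southcross, w=50) cum 50
  y=3 (Westmoor, w=12) cum 62
  y=3 (Hillcrest, w=125) cum 187
  y=4 (Northgate, w=30) cum 217  ← median
  y=4 (Midtown, w=70) cum 287
  y=5 (Eastvale, w=3) cum 290
  y=9 (Lakeside, w=50) cum 340
  y=9 (Riverbend, w=50) cum 390
⇒ y* = 4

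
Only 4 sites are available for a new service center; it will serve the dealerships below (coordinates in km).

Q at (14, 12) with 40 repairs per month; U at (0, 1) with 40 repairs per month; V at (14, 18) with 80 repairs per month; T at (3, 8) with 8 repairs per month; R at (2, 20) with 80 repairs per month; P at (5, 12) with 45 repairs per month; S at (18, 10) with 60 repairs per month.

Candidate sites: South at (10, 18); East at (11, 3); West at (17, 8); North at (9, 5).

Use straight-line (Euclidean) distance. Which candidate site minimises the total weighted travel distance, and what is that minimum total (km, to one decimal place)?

South, total 3185.0 km

Total weighted distance at each candidate:
  South (10, 18): total = 3185.0
  East (11, 3): total = 4745.5
  West (17, 8): total = 4122.7
  North (9, 5): total = 4210.8
Minimum is at South with total 3185.0 km.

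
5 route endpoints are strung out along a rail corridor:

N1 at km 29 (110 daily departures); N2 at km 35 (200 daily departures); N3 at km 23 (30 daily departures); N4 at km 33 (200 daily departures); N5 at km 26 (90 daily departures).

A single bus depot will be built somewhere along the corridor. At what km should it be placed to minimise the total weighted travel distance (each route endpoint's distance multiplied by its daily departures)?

x = 33

For a sum of weighted absolute distances on a line, the optimum is the weighted median (not the mean). Total weight W = 630; half-weight = 315.
Sort by position and accumulate weight:
  km 23 (N3, w=30) → cum 30
  km 26 (N5, w=90) → cum 120
  km 29 (N1, w=110) → cum 230
  km 33 (N4, w=200) → cum 430  ≥ 315 → median here
  km 35 (N2, w=200) → cum 630
Optimal location: km 33.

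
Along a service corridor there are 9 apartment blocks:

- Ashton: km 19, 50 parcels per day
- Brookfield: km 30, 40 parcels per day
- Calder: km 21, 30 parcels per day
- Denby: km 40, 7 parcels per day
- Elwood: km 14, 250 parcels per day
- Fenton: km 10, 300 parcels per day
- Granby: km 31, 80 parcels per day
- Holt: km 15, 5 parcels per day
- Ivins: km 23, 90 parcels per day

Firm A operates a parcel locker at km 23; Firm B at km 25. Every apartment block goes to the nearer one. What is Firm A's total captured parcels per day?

725

The indifferent point is the midpoint (23+25)/2 = 24; apartment blocks left of it (closer to Firm A at 23) go to Firm A, those right go to Firm B.
  Fenton at 10 (w=300) → Firm A
  Elwood at 14 (w=250) → Firm A
  Holt at 15 (w=5) → Firm A
  Ashton at 19 (w=50) → Firm A
  Calder at 21 (w=30) → Firm A
  Ivins at 23 (w=90) → Firm A
  Brookfield at 30 (w=40) → Firm B
  Granby at 31 (w=80) → Firm B
  Denby at 40 (w=7) → Firm B
Firm A captures 725; Firm B captures 127.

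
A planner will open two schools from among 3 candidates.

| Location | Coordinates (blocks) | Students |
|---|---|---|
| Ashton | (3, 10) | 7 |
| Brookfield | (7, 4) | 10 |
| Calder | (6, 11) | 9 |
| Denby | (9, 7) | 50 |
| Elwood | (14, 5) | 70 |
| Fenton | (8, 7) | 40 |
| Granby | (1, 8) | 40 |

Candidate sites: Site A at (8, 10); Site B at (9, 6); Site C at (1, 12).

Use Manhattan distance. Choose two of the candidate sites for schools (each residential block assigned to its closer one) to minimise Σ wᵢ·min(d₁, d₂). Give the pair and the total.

{Site B, Site C}, total 832

Evaluate every pair (each demand assigned to the nearer of the two):
  {Site B, Site C}: total = 832
  {Site A, Site B}: total = 1012
  {Site A, Site C}: total = 1375
Best pair: {Site B, Site C} with total 832.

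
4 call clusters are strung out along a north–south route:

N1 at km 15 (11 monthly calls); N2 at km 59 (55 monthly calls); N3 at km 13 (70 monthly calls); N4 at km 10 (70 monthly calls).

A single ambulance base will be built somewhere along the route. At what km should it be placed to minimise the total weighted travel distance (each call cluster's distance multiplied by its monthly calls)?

For a sum of weighted absolute distances on a line, the optimum is the weighted median (not the mean). Total weight W = 206; half-weight = 103.
Sort by position and accumulate weight:
  km 10 (N4, w=70) → cum 70
  km 13 (N3, w=70) → cum 140  ≥ 103 → median here
  km 15 (N1, w=11) → cum 151
  km 59 (N2, w=55) → cum 206
Optimal location: km 13.

x = 13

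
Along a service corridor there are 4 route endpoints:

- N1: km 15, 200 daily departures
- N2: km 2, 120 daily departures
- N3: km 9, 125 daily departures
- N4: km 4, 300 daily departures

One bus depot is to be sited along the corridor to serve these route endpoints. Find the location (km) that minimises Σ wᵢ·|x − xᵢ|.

For a sum of weighted absolute distances on a line, the optimum is the weighted median (not the mean). Total weight W = 745; half-weight = 372.5.
Sort by position and accumulate weight:
  km 2 (N2, w=120) → cum 120
  km 4 (N4, w=300) → cum 420  ≥ 372.5 → median here
  km 9 (N3, w=125) → cum 545
  km 15 (N1, w=200) → cum 745
Optimal location: km 4.

x = 4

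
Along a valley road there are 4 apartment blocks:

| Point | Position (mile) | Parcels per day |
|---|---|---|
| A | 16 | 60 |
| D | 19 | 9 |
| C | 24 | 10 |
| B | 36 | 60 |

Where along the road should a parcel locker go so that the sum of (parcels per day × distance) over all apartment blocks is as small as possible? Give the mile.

x = 24

For a sum of weighted absolute distances on a line, the optimum is the weighted median (not the mean). Total weight W = 139; half-weight = 69.5.
Sort by position and accumulate weight:
  mile 16 (A, w=60) → cum 60
  mile 19 (D, w=9) → cum 69
  mile 24 (C, w=10) → cum 79  ≥ 69.5 → median here
  mile 36 (B, w=60) → cum 139
Optimal location: mile 24.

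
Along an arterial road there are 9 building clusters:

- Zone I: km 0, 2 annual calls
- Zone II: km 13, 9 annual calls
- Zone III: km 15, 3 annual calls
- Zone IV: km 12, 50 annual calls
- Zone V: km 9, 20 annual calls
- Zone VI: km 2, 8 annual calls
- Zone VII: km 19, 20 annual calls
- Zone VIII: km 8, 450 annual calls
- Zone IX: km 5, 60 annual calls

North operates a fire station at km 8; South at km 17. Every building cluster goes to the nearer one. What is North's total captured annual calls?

590

The indifferent point is the midpoint (8+17)/2 = 12.5; building clusters left of it (closer to North at 8) go to North, those right go to South.
  Zone I at 0 (w=2) → North
  Zone VI at 2 (w=8) → North
  Zone IX at 5 (w=60) → North
  Zone VIII at 8 (w=450) → North
  Zone V at 9 (w=20) → North
  Zone IV at 12 (w=50) → North
  Zone II at 13 (w=9) → South
  Zone III at 15 (w=3) → South
  Zone VII at 19 (w=20) → South
North captures 590; South captures 32.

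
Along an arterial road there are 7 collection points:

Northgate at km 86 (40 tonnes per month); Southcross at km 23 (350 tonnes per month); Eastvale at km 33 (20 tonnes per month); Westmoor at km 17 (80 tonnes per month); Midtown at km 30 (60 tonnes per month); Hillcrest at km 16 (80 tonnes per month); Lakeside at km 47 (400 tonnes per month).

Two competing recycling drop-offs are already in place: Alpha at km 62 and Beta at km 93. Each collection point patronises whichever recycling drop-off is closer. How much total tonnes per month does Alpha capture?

The indifferent point is the midpoint (62+93)/2 = 77.5; collection points left of it (closer to Alpha at 62) go to Alpha, those right go to Beta.
  Hillcrest at 16 (w=80) → Alpha
  Westmoor at 17 (w=80) → Alpha
  Southcross at 23 (w=350) → Alpha
  Midtown at 30 (w=60) → Alpha
  Eastvale at 33 (w=20) → Alpha
  Lakeside at 47 (w=400) → Alpha
  Northgate at 86 (w=40) → Beta
Alpha captures 990; Beta captures 40.

990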